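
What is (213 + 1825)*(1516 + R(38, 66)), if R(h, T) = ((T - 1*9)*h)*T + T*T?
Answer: 303311464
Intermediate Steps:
R(h, T) = T**2 + T*h*(-9 + T) (R(h, T) = ((T - 9)*h)*T + T**2 = ((-9 + T)*h)*T + T**2 = (h*(-9 + T))*T + T**2 = T*h*(-9 + T) + T**2 = T**2 + T*h*(-9 + T))
(213 + 1825)*(1516 + R(38, 66)) = (213 + 1825)*(1516 + 66*(66 - 9*38 + 66*38)) = 2038*(1516 + 66*(66 - 342 + 2508)) = 2038*(1516 + 66*2232) = 2038*(1516 + 147312) = 2038*148828 = 303311464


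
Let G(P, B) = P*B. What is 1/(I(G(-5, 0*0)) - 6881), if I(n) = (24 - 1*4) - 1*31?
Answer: -1/6892 ≈ -0.00014510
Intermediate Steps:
G(P, B) = B*P
I(n) = -11 (I(n) = (24 - 4) - 31 = 20 - 31 = -11)
1/(I(G(-5, 0*0)) - 6881) = 1/(-11 - 6881) = 1/(-6892) = -1/6892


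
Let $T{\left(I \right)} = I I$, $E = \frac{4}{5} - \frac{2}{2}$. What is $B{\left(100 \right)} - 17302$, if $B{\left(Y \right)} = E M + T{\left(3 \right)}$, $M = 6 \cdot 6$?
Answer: $- \frac{86501}{5} \approx -17300.0$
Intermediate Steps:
$M = 36$
$E = - \frac{1}{5}$ ($E = 4 \cdot \frac{1}{5} - 1 = \frac{4}{5} - 1 = - \frac{1}{5} \approx -0.2$)
$T{\left(I \right)} = I^{2}$
$B{\left(Y \right)} = \frac{9}{5}$ ($B{\left(Y \right)} = \left(- \frac{1}{5}\right) 36 + 3^{2} = - \frac{36}{5} + 9 = \frac{9}{5}$)
$B{\left(100 \right)} - 17302 = \frac{9}{5} - 17302 = - \frac{86501}{5}$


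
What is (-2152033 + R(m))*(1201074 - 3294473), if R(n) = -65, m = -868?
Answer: 4505199801102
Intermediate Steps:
(-2152033 + R(m))*(1201074 - 3294473) = (-2152033 - 65)*(1201074 - 3294473) = -2152098*(-2093399) = 4505199801102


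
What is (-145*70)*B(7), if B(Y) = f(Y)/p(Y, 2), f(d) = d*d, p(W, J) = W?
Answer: -71050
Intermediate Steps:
f(d) = d²
B(Y) = Y (B(Y) = Y²/Y = Y)
(-145*70)*B(7) = -145*70*7 = -10150*7 = -71050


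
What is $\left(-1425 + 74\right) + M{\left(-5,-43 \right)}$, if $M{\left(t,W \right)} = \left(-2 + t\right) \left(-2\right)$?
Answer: $-1337$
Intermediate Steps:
$M{\left(t,W \right)} = 4 - 2 t$
$\left(-1425 + 74\right) + M{\left(-5,-43 \right)} = \left(-1425 + 74\right) + \left(4 - -10\right) = -1351 + \left(4 + 10\right) = -1351 + 14 = -1337$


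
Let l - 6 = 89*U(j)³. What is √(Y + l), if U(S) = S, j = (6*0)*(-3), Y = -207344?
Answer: I*√207338 ≈ 455.34*I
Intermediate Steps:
j = 0 (j = 0*(-3) = 0)
l = 6 (l = 6 + 89*0³ = 6 + 89*0 = 6 + 0 = 6)
√(Y + l) = √(-207344 + 6) = √(-207338) = I*√207338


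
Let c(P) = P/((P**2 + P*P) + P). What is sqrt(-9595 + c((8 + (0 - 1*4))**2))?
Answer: I*sqrt(10448922)/33 ≈ 97.954*I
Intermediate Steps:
c(P) = P/(P + 2*P**2) (c(P) = P/((P**2 + P**2) + P) = P/(2*P**2 + P) = P/(P + 2*P**2))
sqrt(-9595 + c((8 + (0 - 1*4))**2)) = sqrt(-9595 + 1/(1 + 2*(8 + (0 - 1*4))**2)) = sqrt(-9595 + 1/(1 + 2*(8 + (0 - 4))**2)) = sqrt(-9595 + 1/(1 + 2*(8 - 4)**2)) = sqrt(-9595 + 1/(1 + 2*4**2)) = sqrt(-9595 + 1/(1 + 2*16)) = sqrt(-9595 + 1/(1 + 32)) = sqrt(-9595 + 1/33) = sqrt(-316634/33) = I*sqrt(10448922)/33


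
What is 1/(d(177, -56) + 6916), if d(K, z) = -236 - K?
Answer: 1/6503 ≈ 0.00015378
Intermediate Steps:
1/(d(177, -56) + 6916) = 1/((-236 - 1*177) + 6916) = 1/((-236 - 177) + 6916) = 1/(-413 + 6916) = 1/6503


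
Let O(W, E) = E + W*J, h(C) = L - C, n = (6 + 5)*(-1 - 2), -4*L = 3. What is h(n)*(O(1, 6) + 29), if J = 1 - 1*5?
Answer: 3999/4 ≈ 999.75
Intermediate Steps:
L = -¾ (L = -¼*3 = -¾ ≈ -0.75000)
n = -33 (n = 11*(-3) = -33)
J = -4 (J = 1 - 5 = -4)
h(C) = -¾ - C
O(W, E) = E - 4*W (O(W, E) = E + W*(-4) = E - 4*W)
h(n)*(O(1, 6) + 29) = (-¾ - 1*(-33))*((6 - 4*1) + 29) = (-¾ + 33)*((6 - 4) + 29) = 129*(2 + 29)/4 = (129/4)*31 = 3999/4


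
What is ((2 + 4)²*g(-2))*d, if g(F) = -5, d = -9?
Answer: 1620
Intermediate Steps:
((2 + 4)²*g(-2))*d = ((2 + 4)²*(-5))*(-9) = (6²*(-5))*(-9) = (36*(-5))*(-9) = -180*(-9) = 1620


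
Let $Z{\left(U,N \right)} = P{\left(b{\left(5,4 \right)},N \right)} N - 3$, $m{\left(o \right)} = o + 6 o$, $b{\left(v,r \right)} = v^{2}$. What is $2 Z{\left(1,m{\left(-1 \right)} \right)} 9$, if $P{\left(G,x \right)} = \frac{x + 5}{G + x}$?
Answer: $-40$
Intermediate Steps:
$P{\left(G,x \right)} = \frac{5 + x}{G + x}$
$m{\left(o \right)} = 7 o$
$Z{\left(U,N \right)} = -3 + \frac{N \left(5 + N\right)}{25 + N}$ ($Z{\left(U,N \right)} = \frac{5 + N}{5^{2} + N} N - 3 = \frac{5 + N}{25 + N} N - 3 = \frac{N \left(5 + N\right)}{25 + N} - 3 = -3 + \frac{N \left(5 + N\right)}{25 + N}$)
$2 Z{\left(1,m{\left(-1 \right)} \right)} 9 = 2 \frac{-75 + \left(7 \left(-1\right)\right)^{2} + 2 \cdot 7 \left(-1\right)}{25 + 7 \left(-1\right)} 9 = 2 \frac{-75 + \left(-7\right)^{2} + 2 \left(-7\right)}{25 - 7} \cdot 9 = 2 \frac{-75 + 49 - 14}{18} \cdot 9 = 2 \cdot \frac{1}{18} \left(-40\right) 9 = 2 \left(- \frac{20}{9}\right) 9 = \left(- \frac{40}{9}\right) 9 = -40$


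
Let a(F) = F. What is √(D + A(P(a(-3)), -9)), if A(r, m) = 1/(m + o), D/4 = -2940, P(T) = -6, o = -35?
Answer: I*√5691851/22 ≈ 108.44*I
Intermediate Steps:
D = -11760 (D = 4*(-2940) = -11760)
A(r, m) = 1/(-35 + m) (A(r, m) = 1/(m - 35) = 1/(-35 + m))
√(D + A(P(a(-3)), -9)) = √(-11760 + 1/(-35 - 9)) = √(-11760 + 1/(-44)) = √(-11760 - 1/44) = √(-517441/44) = I*√5691851/22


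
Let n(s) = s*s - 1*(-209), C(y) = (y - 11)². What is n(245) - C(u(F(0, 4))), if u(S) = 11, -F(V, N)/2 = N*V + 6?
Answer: 60234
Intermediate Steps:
F(V, N) = -12 - 2*N*V (F(V, N) = -2*(N*V + 6) = -2*(6 + N*V) = -12 - 2*N*V)
C(y) = (-11 + y)²
n(s) = 209 + s² (n(s) = s² + 209 = 209 + s²)
n(245) - C(u(F(0, 4))) = (209 + 245²) - (-11 + 11)² = (209 + 60025) - 1*0² = 60234 - 1*0 = 60234 + 0 = 60234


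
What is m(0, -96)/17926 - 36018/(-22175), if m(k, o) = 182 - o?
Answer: 325911659/198754525 ≈ 1.6398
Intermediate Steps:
m(0, -96)/17926 - 36018/(-22175) = (182 - 1*(-96))/17926 - 36018/(-22175) = (182 + 96)*(1/17926) - 36018*(-1/22175) = 278*(1/17926) + 36018/22175 = 139/8963 + 36018/22175 = 325911659/198754525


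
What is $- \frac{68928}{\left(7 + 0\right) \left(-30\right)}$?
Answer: $\frac{11488}{35} \approx 328.23$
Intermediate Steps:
$- \frac{68928}{\left(7 + 0\right) \left(-30\right)} = - \frac{68928}{7 \left(-30\right)} = - \frac{68928}{-210} = \left(-68928\right) \left(- \frac{1}{210}\right) = \frac{11488}{35}$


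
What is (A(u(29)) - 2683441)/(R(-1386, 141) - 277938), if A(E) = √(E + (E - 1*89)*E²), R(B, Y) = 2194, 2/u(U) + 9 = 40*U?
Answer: 2683441/275744 - √2578071954/365305926944 ≈ 9.7316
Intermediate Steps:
u(U) = 2/(-9 + 40*U)
A(E) = √(E + E²*(-89 + E)) (A(E) = √(E + (E - 89)*E²) = √(E + (-89 + E)*E²) = √(E + E²*(-89 + E)))
(A(u(29)) - 2683441)/(R(-1386, 141) - 277938) = (√((2/(-9 + 40*29))*(1 + (2/(-9 + 40*29))² - 178/(-9 + 40*29))) - 2683441)/(2194 - 277938) = (√((2/(-9 + 1160))*(1 + (2/(-9 + 1160))² - 178/(-9 + 1160))) - 2683441)/(-275744) = (√((2/1151)*(1 + (2/1151)² - 178/1151)) - 2683441)*(-1/275744) = (√((2*(1/1151))*(1 + (2*(1/1151))² - 178/1151)) - 2683441)*(-1/275744) = (√(2*(1 + (2/1151)² - 89*2/1151)/1151) - 2683441)*(-1/275744) = (√(2*(1 + 4/1324801 - 178/1151)/1151) - 2683441)*(-1/275744) = (√((2/1151)*(1119927/1324801)) - 2683441)*(-1/275744) = (√(2239854/1524845951) - 2683441)*(-1/275744) = (√2578071954/1324801 - 2683441)*(-1/275744) = (-2683441 + √2578071954/1324801)*(-1/275744) = 2683441/275744 - √2578071954/365305926944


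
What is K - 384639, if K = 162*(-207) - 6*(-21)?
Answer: -418047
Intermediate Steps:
K = -33408 (K = -33534 + 126 = -33408)
K - 384639 = -33408 - 384639 = -418047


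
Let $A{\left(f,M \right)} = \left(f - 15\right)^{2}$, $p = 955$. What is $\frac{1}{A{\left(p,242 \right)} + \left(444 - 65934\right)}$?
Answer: $\frac{1}{818110} \approx 1.2223 \cdot 10^{-6}$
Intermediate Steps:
$A{\left(f,M \right)} = \left(-15 + f\right)^{2}$
$\frac{1}{A{\left(p,242 \right)} + \left(444 - 65934\right)} = \frac{1}{\left(-15 + 955\right)^{2} + \left(444 - 65934\right)} = \frac{1}{940^{2} + \left(444 - 65934\right)} = \frac{1}{883600 - 65490} = \frac{1}{818110}$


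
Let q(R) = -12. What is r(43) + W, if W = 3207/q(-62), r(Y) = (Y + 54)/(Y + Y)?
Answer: -45773/172 ≈ -266.12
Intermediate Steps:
r(Y) = (54 + Y)/(2*Y) (r(Y) = (54 + Y)/((2*Y)) = (54 + Y)*(1/(2*Y)) = (54 + Y)/(2*Y))
W = -1069/4 (W = 3207/(-12) = 3207*(-1/12) = -1069/4 ≈ -267.25)
r(43) + W = (½)*(54 + 43)/43 - 1069/4 = (½)*(1/43)*97 - 1069/4 = 97/86 - 1069/4 = -45773/172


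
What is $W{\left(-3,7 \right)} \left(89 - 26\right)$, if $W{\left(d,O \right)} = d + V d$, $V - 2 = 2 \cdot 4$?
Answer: $-2079$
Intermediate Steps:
$V = 10$ ($V = 2 + 2 \cdot 4 = 2 + 8 = 10$)
$W{\left(d,O \right)} = 11 d$ ($W{\left(d,O \right)} = d + 10 d = 11 d$)
$W{\left(-3,7 \right)} \left(89 - 26\right) = 11 \left(-3\right) \left(89 - 26\right) = \left(-33\right) 63 = -2079$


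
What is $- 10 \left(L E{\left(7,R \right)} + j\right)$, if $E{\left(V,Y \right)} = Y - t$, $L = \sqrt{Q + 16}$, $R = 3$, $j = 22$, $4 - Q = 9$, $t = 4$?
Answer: $-220 + 10 \sqrt{11} \approx -186.83$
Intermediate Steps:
$Q = -5$ ($Q = 4 - 9 = -5$)
$L = \sqrt{11}$ ($L = \sqrt{-5 + 16} = \sqrt{11} \approx 3.3166$)
$E{\left(V,Y \right)} = -4 + Y$ ($E{\left(V,Y \right)} = Y - 4 = -4 + Y$)
$- 10 \left(L E{\left(7,R \right)} + j\right) = - 10 \left(\sqrt{11} \left(-4 + 3\right) + 22\right) = - 10 \left(\sqrt{11} \left(-1\right) + 22\right) = - 10 \left(- \sqrt{11} + 22\right) = - 10 \left(22 - \sqrt{11}\right) = -220 + 10 \sqrt{11}$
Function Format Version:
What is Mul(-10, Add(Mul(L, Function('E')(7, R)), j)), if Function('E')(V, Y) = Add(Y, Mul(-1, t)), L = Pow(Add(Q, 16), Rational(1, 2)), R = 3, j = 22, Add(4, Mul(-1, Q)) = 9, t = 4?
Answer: Add(-220, Mul(10, Pow(11, Rational(1, 2)))) ≈ -186.83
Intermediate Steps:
Q = -5 (Q = Add(4, Mul(-1, 9)) = Add(4, -9) = -5)
L = Pow(11, Rational(1, 2)) (L = Pow(Add(-5, 16), Rational(1, 2)) = Pow(11, Rational(1, 2)) ≈ 3.3166)
Function('E')(V, Y) = Add(-4, Y) (Function('E')(V, Y) = Add(Y, Mul(-1, 4)) = Add(Y, -4) = Add(-4, Y))
Mul(-10, Add(Mul(L, Function('E')(7, R)), j)) = Mul(-10, Add(Mul(Pow(11, Rational(1, 2)), Add(-4, 3)), 22)) = Mul(-10, Add(Mul(Pow(11, Rational(1, 2)), -1), 22)) = Mul(-10, Add(Mul(-1, Pow(11, Rational(1, 2))), 22)) = Mul(-10, Add(22, Mul(-1, Pow(11, Rational(1, 2))))) = Add(-220, Mul(10, Pow(11, Rational(1, 2))))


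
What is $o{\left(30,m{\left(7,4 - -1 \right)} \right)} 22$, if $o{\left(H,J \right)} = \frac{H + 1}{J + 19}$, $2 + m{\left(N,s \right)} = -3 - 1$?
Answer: $\frac{682}{13} \approx 52.462$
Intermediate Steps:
$m{\left(N,s \right)} = -6$ ($m{\left(N,s \right)} = -2 - 4 = -6$)
$o{\left(H,J \right)} = \frac{1 + H}{19 + J}$
$o{\left(30,m{\left(7,4 - -1 \right)} \right)} 22 = \frac{1 + 30}{19 - 6} \cdot 22 = \frac{1}{13} \cdot 31 \cdot 22 = \frac{31}{13} \cdot 22 = \frac{682}{13}$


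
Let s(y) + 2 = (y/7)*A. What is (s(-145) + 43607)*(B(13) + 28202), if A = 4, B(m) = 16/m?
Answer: 8592255270/7 ≈ 1.2275e+9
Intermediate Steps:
s(y) = -2 + 4*y/7 (s(y) = -2 + (y/7)*4 = -2 + 4*y/7)
(s(-145) + 43607)*(B(13) + 28202) = ((-2 + (4/7)*(-145)) + 43607)*(16/13 + 28202) = ((-2 - 580/7) + 43607)*(16*(1/13) + 28202) = (-594/7 + 43607)*(16/13 + 28202) = (304655/7)*(366642/13) = 8592255270/7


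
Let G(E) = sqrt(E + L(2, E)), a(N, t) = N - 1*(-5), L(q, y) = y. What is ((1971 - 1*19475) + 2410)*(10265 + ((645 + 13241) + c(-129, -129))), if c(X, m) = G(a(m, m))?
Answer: -364535194 - 30188*I*sqrt(62) ≈ -3.6454e+8 - 2.377e+5*I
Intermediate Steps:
a(N, t) = 5 + N (a(N, t) = N + 5 = 5 + N)
G(E) = sqrt(2)*sqrt(E) (G(E) = sqrt(E + E) = sqrt(2*E) = sqrt(2)*sqrt(E))
c(X, m) = sqrt(2)*sqrt(5 + m)
((1971 - 1*19475) + 2410)*(10265 + ((645 + 13241) + c(-129, -129))) = ((1971 - 1*19475) + 2410)*(10265 + ((645 + 13241) + sqrt(10 + 2*(-129)))) = ((1971 - 19475) + 2410)*(10265 + (13886 + sqrt(10 - 258))) = (-17504 + 2410)*(10265 + (13886 + sqrt(-248))) = -15094*(10265 + (13886 + 2*I*sqrt(62))) = -15094*(24151 + 2*I*sqrt(62)) = -364535194 - 30188*I*sqrt(62)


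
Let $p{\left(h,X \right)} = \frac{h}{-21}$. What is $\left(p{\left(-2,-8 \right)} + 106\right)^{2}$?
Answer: $\frac{4963984}{441} \approx 11256.0$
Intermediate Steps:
$p{\left(h,X \right)} = - \frac{h}{21}$ ($p{\left(h,X \right)} = h \left(- \frac{1}{21}\right) = - \frac{h}{21}$)
$\left(p{\left(-2,-8 \right)} + 106\right)^{2} = \left(\left(- \frac{1}{21}\right) \left(-2\right) + 106\right)^{2} = \left(\frac{2}{21} + 106\right)^{2} = \left(\frac{2228}{21}\right)^{2} = \frac{4963984}{441}$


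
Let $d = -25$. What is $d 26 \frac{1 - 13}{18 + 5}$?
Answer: $\frac{7800}{23} \approx 339.13$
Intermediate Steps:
$d 26 \frac{1 - 13}{18 + 5} = \left(-25\right) 26 \frac{1 - 13}{18 + 5} = - 650 \left(- \frac{12}{23}\right) = - 650 \left(\left(-12\right) \frac{1}{23}\right) = \left(-650\right) \left(- \frac{12}{23}\right) = \frac{7800}{23}$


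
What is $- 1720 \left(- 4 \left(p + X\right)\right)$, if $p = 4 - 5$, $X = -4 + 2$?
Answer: $-20640$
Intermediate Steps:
$X = -2$
$p = -1$ ($p = 4 - 5 = -1$)
$- 1720 \left(- 4 \left(p + X\right)\right) = - 1720 \left(- 4 \left(-1 - 2\right)\right) = - 1720 \left(\left(-4\right) \left(-3\right)\right) = \left(-1720\right) 12 = -20640$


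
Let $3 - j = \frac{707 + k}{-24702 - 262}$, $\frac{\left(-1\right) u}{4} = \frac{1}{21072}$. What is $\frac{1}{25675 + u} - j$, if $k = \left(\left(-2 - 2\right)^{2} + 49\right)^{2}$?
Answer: $- \frac{2699133842856}{844132065659} \approx -3.1975$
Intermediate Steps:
$u = - \frac{1}{5268}$ ($u = - \frac{4}{21072} = \left(-4\right) \frac{1}{21072} = - \frac{1}{5268} \approx -0.00018983$)
$k = 4225$ ($k = \left(\left(-4\right)^{2} + 49\right)^{2} = \left(16 + 49\right)^{2} = 65^{2} = 4225$)
$j = \frac{19956}{6241}$ ($j = 3 - \frac{707 + 4225}{-24702 - 262} = 3 - \frac{4932}{-24964} = 3 - 4932 \left(- \frac{1}{24964}\right) = 3 - - \frac{1233}{6241} = 3 + \frac{1233}{6241} = \frac{19956}{6241} \approx 3.1976$)
$\frac{1}{25675 + u} - j = \frac{1}{25675 - \frac{1}{5268}} - \frac{19956}{6241} = \frac{1}{\frac{135255899}{5268}} - \frac{19956}{6241} = \frac{5268}{135255899} - \frac{19956}{6241} = - \frac{2699133842856}{844132065659}$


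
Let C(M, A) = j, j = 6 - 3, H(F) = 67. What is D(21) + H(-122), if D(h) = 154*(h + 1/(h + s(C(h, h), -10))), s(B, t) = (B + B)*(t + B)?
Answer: 9881/3 ≈ 3293.7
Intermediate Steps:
j = 3
C(M, A) = 3
s(B, t) = 2*B*(B + t) (s(B, t) = (2*B)*(B + t) = 2*B*(B + t))
D(h) = 154*h + 154/(-42 + h) (D(h) = 154*(h + 1/(h + 2*3*(3 - 10))) = 154*(h + 1/(h + 2*3*(-7))) = 154*(h + 1/(h - 42)) = 154*(h + 1/(-42 + h)) = 154*h + 154/(-42 + h))
D(21) + H(-122) = 154*(1 + 21**2 - 42*21)/(-42 + 21) + 67 = 154*(1 + 441 - 882)/(-21) + 67 = 154*(-1/21)*(-440) + 67 = 9680/3 + 67 = 9881/3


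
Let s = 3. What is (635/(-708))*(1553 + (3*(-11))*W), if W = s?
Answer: -461645/354 ≈ -1304.1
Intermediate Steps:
W = 3
(635/(-708))*(1553 + (3*(-11))*W) = (635/(-708))*(1553 + (3*(-11))*3) = (635*(-1/708))*(1553 - 33*3) = -635*(1553 - 99)/708 = -635/708*1454 = -461645/354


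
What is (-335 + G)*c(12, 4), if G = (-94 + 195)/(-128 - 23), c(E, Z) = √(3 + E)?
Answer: -50686*√15/151 ≈ -1300.0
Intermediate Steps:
G = -101/151 (G = 101/(-151) = 101*(-1/151) = -101/151 ≈ -0.66887)
(-335 + G)*c(12, 4) = (-335 - 101/151)*√(3 + 12) = -50686*√15/151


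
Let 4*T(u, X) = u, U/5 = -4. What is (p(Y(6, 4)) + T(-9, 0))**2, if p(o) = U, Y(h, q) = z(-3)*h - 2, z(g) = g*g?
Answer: 7921/16 ≈ 495.06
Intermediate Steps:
z(g) = g**2
U = -20 (U = 5*(-4) = -20)
Y(h, q) = -2 + 9*h (Y(h, q) = (-3)**2*h - 2 = 9*h - 2 = -2 + 9*h)
p(o) = -20
T(u, X) = u/4
(p(Y(6, 4)) + T(-9, 0))**2 = (-20 + (1/4)*(-9))**2 = (-20 - 9/4)**2 = (-89/4)**2 = 7921/16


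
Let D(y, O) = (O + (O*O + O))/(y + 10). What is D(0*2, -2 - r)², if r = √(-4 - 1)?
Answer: 1/20 - I*√5/5 ≈ 0.05 - 0.44721*I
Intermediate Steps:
r = I*√5 (r = √(-5) = I*√5 ≈ 2.2361*I)
D(y, O) = (O² + 2*O)/(10 + y) (D(y, O) = (O + (O² + O))/(10 + y) = (O + (O + O²))/(10 + y) = (O² + 2*O)/(10 + y))
D(0*2, -2 - r)² = ((-2 - I*√5)*(2 + (-2 - I*√5))/(10 + 0*2))² = ((-2 - I*√5)*(2 + (-2 - I*√5))/(10 + 0))² = ((-2 - I*√5)*(-I*√5)/10)² = ((-2 - I*√5)*(⅒)*(-I*√5))² = (-I*√5*(-2 - I*√5)/10)² = -(-2 - I*√5)²/20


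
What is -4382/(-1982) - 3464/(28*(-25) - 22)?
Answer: 2507363/357751 ≈ 7.0087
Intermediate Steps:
-4382/(-1982) - 3464/(28*(-25) - 22) = -4382*(-1/1982) - 3464/(-700 - 22) = 2191/991 - 3464/(-722) = 2191/991 - 3464*(-1/722) = 2191/991 + 1732/361 = 2507363/357751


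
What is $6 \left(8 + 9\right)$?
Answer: $102$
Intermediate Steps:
$6 \left(8 + 9\right) = 6 \cdot 17 = 102$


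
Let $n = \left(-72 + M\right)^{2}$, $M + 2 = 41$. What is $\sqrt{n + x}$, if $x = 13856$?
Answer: $7 \sqrt{305} \approx 122.25$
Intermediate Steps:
$M = 39$ ($M = -2 + 41 = 39$)
$n = 1089$ ($n = \left(-72 + 39\right)^{2} = \left(-33\right)^{2} = 1089$)
$\sqrt{n + x} = \sqrt{1089 + 13856} = \sqrt{14945} = 7 \sqrt{305}$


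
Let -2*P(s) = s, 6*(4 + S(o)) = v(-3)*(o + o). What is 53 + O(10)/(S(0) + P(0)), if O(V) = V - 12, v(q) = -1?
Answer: 107/2 ≈ 53.500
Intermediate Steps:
S(o) = -4 - o/3 (S(o) = -4 + (-(o + o))/6 = -4 + (-2*o)/6 = -4 - o/3)
O(V) = -12 + V
P(s) = -s/2
53 + O(10)/(S(0) + P(0)) = 53 + (-12 + 10)/((-4 - 1/3*0) - 1/2*0) = 53 - 2/((-4 + 0) + 0) = 53 - 2/(-4 + 0) = 53 - 2/(-4) = 53 - 1/4*(-2) = 53 + 1/2 = 107/2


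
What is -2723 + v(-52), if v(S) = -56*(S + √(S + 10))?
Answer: 189 - 56*I*√42 ≈ 189.0 - 362.92*I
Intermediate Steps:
v(S) = -56*S - 56*√(10 + S) (v(S) = -56*(S + √(10 + S)) = -56*S - 56*√(10 + S))
-2723 + v(-52) = -2723 + (-56*(-52) - 56*√(10 - 52)) = -2723 + (2912 - 56*I*√42) = 189 - 56*I*√42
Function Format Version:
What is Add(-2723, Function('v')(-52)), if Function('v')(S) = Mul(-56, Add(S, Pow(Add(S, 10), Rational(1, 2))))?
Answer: Add(189, Mul(-56, I, Pow(42, Rational(1, 2)))) ≈ Add(189.00, Mul(-362.92, I))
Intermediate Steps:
Function('v')(S) = Add(Mul(-56, S), Mul(-56, Pow(Add(10, S), Rational(1, 2)))) (Function('v')(S) = Mul(-56, Add(S, Pow(Add(10, S), Rational(1, 2)))) = Add(Mul(-56, S), Mul(-56, Pow(Add(10, S), Rational(1, 2)))))
Add(-2723, Function('v')(-52)) = Add(-2723, Add(Mul(-56, -52), Mul(-56, Pow(Add(10, -52), Rational(1, 2))))) = Add(-2723, Add(2912, Mul(-56, Pow(-42, Rational(1, 2))))) = Add(-2723, Add(2912, Mul(-56, Mul(I, Pow(42, Rational(1, 2)))))) = Add(-2723, Add(2912, Mul(-56, I, Pow(42, Rational(1, 2))))) = Add(189, Mul(-56, I, Pow(42, Rational(1, 2))))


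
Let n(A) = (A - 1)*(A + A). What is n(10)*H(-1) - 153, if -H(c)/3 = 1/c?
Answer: 387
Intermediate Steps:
H(c) = -3/c
n(A) = 2*A*(-1 + A) (n(A) = (-1 + A)*(2*A) = 2*A*(-1 + A))
n(10)*H(-1) - 153 = (2*10*(-1 + 10))*(-3/(-1)) - 153 = (2*10*9)*(-3*(-1)) - 153 = 180*3 - 153 = 540 - 153 = 387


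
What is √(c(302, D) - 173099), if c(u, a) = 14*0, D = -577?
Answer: I*√173099 ≈ 416.05*I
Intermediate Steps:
c(u, a) = 0
√(c(302, D) - 173099) = √(0 - 173099) = √(-173099) = I*√173099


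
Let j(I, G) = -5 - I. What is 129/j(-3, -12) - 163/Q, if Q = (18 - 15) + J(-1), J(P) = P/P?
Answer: -421/4 ≈ -105.25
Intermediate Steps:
J(P) = 1
Q = 4 (Q = (18 - 15) + 1 = 3 + 1 = 4)
129/j(-3, -12) - 163/Q = 129/(-5 - 1*(-3)) - 163/4 = 129/(-5 + 3) - 163*¼ = 129/(-2) - 163/4 = 129*(-½) - 163/4 = -129/2 - 163/4 = -421/4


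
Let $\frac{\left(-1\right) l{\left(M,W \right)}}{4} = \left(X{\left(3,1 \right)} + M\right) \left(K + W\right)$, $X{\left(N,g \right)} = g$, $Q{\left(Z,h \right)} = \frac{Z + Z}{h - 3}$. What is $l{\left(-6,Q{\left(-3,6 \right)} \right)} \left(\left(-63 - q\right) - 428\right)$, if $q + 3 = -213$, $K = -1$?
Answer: $16500$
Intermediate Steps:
$q = -216$ ($q = -3 - 213 = -216$)
$Q{\left(Z,h \right)} = \frac{2 Z}{-3 + h}$
$l{\left(M,W \right)} = - 4 \left(1 + M\right) \left(-1 + W\right)$
$l{\left(-6,Q{\left(-3,6 \right)} \right)} \left(\left(-63 - q\right) - 428\right) = \left(4 - 4 \cdot 2 \left(-3\right) \frac{1}{-3 + 6} + 4 \left(-6\right) - - 24 \cdot 2 \left(-3\right) \frac{1}{-3 + 6}\right) \left(\left(-63 - -216\right) - 428\right) = \left(4 - 4 \cdot 2 \left(-3\right) \frac{1}{3} - 24 - - 24 \cdot 2 \left(-3\right) \frac{1}{3}\right) \left(\left(-63 + 216\right) - 428\right) = \left(4 - 4 \cdot 2 \left(-3\right) \frac{1}{3} - 24 - - 24 \cdot 2 \left(-3\right) \frac{1}{3}\right) \left(153 - 428\right) = \left(4 - -8 - 24 - \left(-24\right) \left(-2\right)\right) \left(-275\right) = \left(4 + 8 - 24 - 48\right) \left(-275\right) = \left(-60\right) \left(-275\right) = 16500$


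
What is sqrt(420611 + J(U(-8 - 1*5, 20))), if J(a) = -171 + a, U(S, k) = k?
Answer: 2*sqrt(105115) ≈ 648.43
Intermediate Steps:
sqrt(420611 + J(U(-8 - 1*5, 20))) = sqrt(420611 + (-171 + 20)) = sqrt(420611 - 151) = sqrt(420460) = 2*sqrt(105115)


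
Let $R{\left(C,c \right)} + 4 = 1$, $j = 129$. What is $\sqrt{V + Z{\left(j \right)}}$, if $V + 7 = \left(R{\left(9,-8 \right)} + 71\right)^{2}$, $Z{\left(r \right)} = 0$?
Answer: $9 \sqrt{57} \approx 67.948$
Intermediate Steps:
$R{\left(C,c \right)} = -3$ ($R{\left(C,c \right)} = -4 + 1 = -3$)
$V = 4617$ ($V = -7 + \left(-3 + 71\right)^{2} = -7 + 68^{2} = -7 + 4624 = 4617$)
$\sqrt{V + Z{\left(j \right)}} = \sqrt{4617 + 0} = \sqrt{4617} = 9 \sqrt{57}$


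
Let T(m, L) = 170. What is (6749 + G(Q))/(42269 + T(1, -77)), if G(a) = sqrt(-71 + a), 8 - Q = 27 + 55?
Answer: 6749/42439 + I*sqrt(145)/42439 ≈ 0.15903 + 0.00028374*I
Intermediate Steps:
Q = -74 (Q = 8 - (27 + 55) = 8 - 1*82 = 8 - 82 = -74)
(6749 + G(Q))/(42269 + T(1, -77)) = (6749 + sqrt(-71 - 74))/(42269 + 170) = (6749 + sqrt(-145))/42439 = (6749 + I*sqrt(145))*(1/42439) = 6749/42439 + I*sqrt(145)/42439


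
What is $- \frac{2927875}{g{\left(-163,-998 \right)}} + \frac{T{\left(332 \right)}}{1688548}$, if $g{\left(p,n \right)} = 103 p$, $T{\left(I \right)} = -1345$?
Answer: $\frac{4943834894295}{28349032372} \approx 174.39$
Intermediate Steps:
$- \frac{2927875}{g{\left(-163,-998 \right)}} + \frac{T{\left(332 \right)}}{1688548} = - \frac{2927875}{103 \left(-163\right)} - \frac{1345}{1688548} = - \frac{2927875}{-16789} - \frac{1345}{1688548} = \left(-2927875\right) \left(- \frac{1}{16789}\right) - \frac{1345}{1688548} = \frac{2927875}{16789} - \frac{1345}{1688548} = \frac{4943834894295}{28349032372}$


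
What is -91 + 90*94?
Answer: 8369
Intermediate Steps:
-91 + 90*94 = -91 + 8460 = 8369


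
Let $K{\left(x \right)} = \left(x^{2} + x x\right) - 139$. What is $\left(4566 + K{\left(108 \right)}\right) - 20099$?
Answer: $7656$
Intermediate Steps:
$K{\left(x \right)} = -139 + 2 x^{2}$ ($K{\left(x \right)} = \left(x^{2} + x^{2}\right) - 139 = 2 x^{2} - 139 = -139 + 2 x^{2}$)
$\left(4566 + K{\left(108 \right)}\right) - 20099 = \left(4566 - \left(139 - 2 \cdot 108^{2}\right)\right) - 20099 = \left(4566 + \left(-139 + 2 \cdot 11664\right)\right) - 20099 = \left(4566 + \left(-139 + 23328\right)\right) - 20099 = \left(4566 + 23189\right) - 20099 = 27755 - 20099 = 7656$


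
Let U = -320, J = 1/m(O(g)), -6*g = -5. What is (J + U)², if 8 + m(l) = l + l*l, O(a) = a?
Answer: 5564563216/54289 ≈ 1.0250e+5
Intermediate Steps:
g = ⅚ (g = -⅙*(-5) = ⅚ ≈ 0.83333)
m(l) = -8 + l + l² (m(l) = -8 + (l + l*l) = -8 + (l + l²) = -8 + l + l²)
J = -36/233 (J = 1/(-8 + ⅚ + (⅚)²) = 1/(-8 + ⅚ + 25/36) = 1/(-233/36) = -36/233 ≈ -0.15451)
(J + U)² = (-36/233 - 320)² = (-74596/233)² = 5564563216/54289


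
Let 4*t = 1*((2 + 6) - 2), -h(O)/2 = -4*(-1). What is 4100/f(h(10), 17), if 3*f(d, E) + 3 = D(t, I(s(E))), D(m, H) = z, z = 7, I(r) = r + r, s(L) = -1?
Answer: 3075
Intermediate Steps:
h(O) = -8 (h(O) = -(-8)*(-1) = -2*4 = -8)
I(r) = 2*r
t = 3/2 (t = (1*((2 + 6) - 2))/4 = (1*(8 - 2))/4 = (1*6)/4 = (¼)*6 = 3/2 ≈ 1.5000)
D(m, H) = 7
f(d, E) = 4/3 (f(d, E) = -1 + (⅓)*7 = -1 + 7/3 = 4/3)
4100/f(h(10), 17) = 4100/(4/3) = 4100*(¾) = 3075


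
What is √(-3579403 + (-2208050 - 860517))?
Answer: I*√6647970 ≈ 2578.4*I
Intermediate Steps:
√(-3579403 + (-2208050 - 860517)) = √(-3579403 - 3068567) = √(-6647970) = I*√6647970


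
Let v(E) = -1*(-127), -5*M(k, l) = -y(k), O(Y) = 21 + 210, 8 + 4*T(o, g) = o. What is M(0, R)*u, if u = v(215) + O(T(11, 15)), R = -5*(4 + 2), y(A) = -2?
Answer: -716/5 ≈ -143.20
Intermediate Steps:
R = -30 (R = -5*6 = -30)
T(o, g) = -2 + o/4
O(Y) = 231
M(k, l) = -⅖ (M(k, l) = -(-1)*(-2)/5 = -⅕*2 = -⅖)
v(E) = 127
u = 358 (u = 127 + 231 = 358)
M(0, R)*u = -⅖*358 = -716/5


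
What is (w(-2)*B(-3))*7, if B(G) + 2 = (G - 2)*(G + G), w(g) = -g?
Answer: 392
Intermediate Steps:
B(G) = -2 + 2*G*(-2 + G) (B(G) = -2 + (G - 2)*(G + G) = -2 + (-2 + G)*(2*G) = -2 + 2*G*(-2 + G))
(w(-2)*B(-3))*7 = ((-1*(-2))*(-2 - 4*(-3) + 2*(-3)**2))*7 = (2*(-2 + 12 + 2*9))*7 = (2*(-2 + 12 + 18))*7 = (2*28)*7 = 56*7 = 392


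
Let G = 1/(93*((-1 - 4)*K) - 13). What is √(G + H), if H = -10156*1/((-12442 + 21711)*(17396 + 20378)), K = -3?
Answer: √40656649539483342222/241937899346 ≈ 0.026355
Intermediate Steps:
G = 1/1382 (G = 1/(93*((-1 - 4)*(-3)) - 13) = 1/(93*(-5*(-3)) - 13) = 1/(93*15 - 13) = 1/(1395 - 13) = 1/1382 ≈ 0.00072359)
H = -5078/175063603 (H = -10156/(9269*37774) = -10156/350127206 = -10156*1/350127206 = -5078/175063603 ≈ -2.9007e-5)
√(G + H) = √(1/1382 - 5078/175063603) = √(168045807/241937899346) = √40656649539483342222/241937899346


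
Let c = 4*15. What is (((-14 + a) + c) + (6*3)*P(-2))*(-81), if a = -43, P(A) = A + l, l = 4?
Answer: -3159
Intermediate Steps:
c = 60
P(A) = 4 + A (P(A) = A + 4 = 4 + A)
(((-14 + a) + c) + (6*3)*P(-2))*(-81) = (((-14 - 43) + 60) + (6*3)*(4 - 2))*(-81) = ((-57 + 60) + 18*2)*(-81) = (3 + 36)*(-81) = 39*(-81) = -3159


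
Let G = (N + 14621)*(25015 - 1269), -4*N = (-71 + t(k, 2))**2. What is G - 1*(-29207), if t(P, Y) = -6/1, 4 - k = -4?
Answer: 624043929/2 ≈ 3.1202e+8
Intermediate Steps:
k = 8 (k = 4 - 1*(-4) = 4 + 4 = 8)
t(P, Y) = -6 (t(P, Y) = -6*1 = -6)
N = -5929/4 (N = -(-71 - 6)**2/4 = -1/4*(-77)**2 = -1/4*5929 = -5929/4 ≈ -1482.3)
G = 623985515/2 (G = (-5929/4 + 14621)*(25015 - 1269) = (52555/4)*23746 = 623985515/2 ≈ 3.1199e+8)
G - 1*(-29207) = 623985515/2 - 1*(-29207) = 623985515/2 + 29207 = 624043929/2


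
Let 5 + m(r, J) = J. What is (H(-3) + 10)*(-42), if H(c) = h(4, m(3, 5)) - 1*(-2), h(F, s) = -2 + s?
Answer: -420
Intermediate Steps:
m(r, J) = -5 + J
H(c) = 0 (H(c) = (-2 + (-5 + 5)) - 1*(-2) = (-2 + 0) + 2 = -2 + 2 = 0)
(H(-3) + 10)*(-42) = (0 + 10)*(-42) = 10*(-42) = -420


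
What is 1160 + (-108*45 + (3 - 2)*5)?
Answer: -3695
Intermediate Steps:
1160 + (-108*45 + (3 - 2)*5) = 1160 + (-4860 + 1*5) = 1160 + (-4860 + 5) = 1160 - 4855 = -3695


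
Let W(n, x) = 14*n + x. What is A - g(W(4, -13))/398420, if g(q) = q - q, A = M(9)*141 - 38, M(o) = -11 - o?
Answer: -2858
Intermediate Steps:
W(n, x) = x + 14*n
A = -2858 (A = (-11 - 1*9)*141 - 38 = (-11 - 9)*141 - 38 = -20*141 - 38 = -2820 - 38 = -2858)
g(q) = 0
A - g(W(4, -13))/398420 = -2858 - 0/398420 = -2858 - 1*0 = -2858 + 0 = -2858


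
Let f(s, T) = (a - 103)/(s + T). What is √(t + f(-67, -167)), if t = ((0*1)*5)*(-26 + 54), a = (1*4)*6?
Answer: √2054/78 ≈ 0.58104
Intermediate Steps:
a = 24 (a = 4*6 = 24)
f(s, T) = -79/(T + s) (f(s, T) = (24 - 103)/(s + T) = -79/(T + s))
t = 0 (t = (0*5)*28 = 0*28 = 0)
√(t + f(-67, -167)) = √(0 - 79/(-167 - 67)) = √(0 - 79/(-234)) = √(0 - 79*(-1/234)) = √(0 + 79/234) = √(79/234) = √2054/78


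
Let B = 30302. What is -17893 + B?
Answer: 12409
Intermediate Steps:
-17893 + B = -17893 + 30302 = 12409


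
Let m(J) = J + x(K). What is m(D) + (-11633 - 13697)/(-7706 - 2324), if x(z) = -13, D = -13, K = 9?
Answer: -1385/59 ≈ -23.475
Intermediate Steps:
m(J) = -13 + J (m(J) = J - 13 = -13 + J)
m(D) + (-11633 - 13697)/(-7706 - 2324) = (-13 - 13) + (-11633 - 13697)/(-7706 - 2324) = -26 - 25330/(-10030) = -26 - 25330*(-1/10030) = -26 + 149/59 = -1385/59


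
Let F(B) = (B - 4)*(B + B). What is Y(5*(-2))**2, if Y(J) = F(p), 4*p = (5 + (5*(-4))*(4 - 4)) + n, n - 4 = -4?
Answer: 3025/64 ≈ 47.266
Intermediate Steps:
n = 0 (n = 4 - 4 = 0)
p = 5/4 (p = ((5 + (5*(-4))*(4 - 4)) + 0)/4 = ((5 - 20*0) + 0)/4 = ((5 + 0) + 0)/4 = (5 + 0)/4 = (1/4)*5 = 5/4 ≈ 1.2500)
F(B) = 2*B*(-4 + B) (F(B) = (-4 + B)*(2*B) = 2*B*(-4 + B))
Y(J) = -55/8 (Y(J) = 2*(5/4)*(-4 + 5/4) = 2*(5/4)*(-11/4) = -55/8)
Y(5*(-2))**2 = (-55/8)**2 = 3025/64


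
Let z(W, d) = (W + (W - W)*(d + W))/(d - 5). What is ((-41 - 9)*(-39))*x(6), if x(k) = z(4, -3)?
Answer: -975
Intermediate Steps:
z(W, d) = W/(-5 + d) (z(W, d) = (W + 0*(W + d))/(-5 + d) = (W + 0)/(-5 + d) = W/(-5 + d))
x(k) = -½ (x(k) = 4/(-5 - 3) = 4/(-8) = 4*(-⅛) = -½)
((-41 - 9)*(-39))*x(6) = ((-41 - 9)*(-39))*(-½) = -50*(-39)*(-½) = 1950*(-½) = -975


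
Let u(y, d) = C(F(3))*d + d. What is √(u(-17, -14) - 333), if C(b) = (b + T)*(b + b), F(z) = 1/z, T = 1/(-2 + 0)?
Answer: I*√3109/3 ≈ 18.586*I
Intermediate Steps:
T = -½ (T = 1/(-2) = -½ ≈ -0.50000)
C(b) = 2*b*(-½ + b) (C(b) = (b - ½)*(b + b) = (-½ + b)*(2*b) = 2*b*(-½ + b))
u(y, d) = 8*d/9 (u(y, d) = ((-1 + 2/3)/3)*d + d = ((-1 + 2*(⅓))/3)*d + d = ((-1 + ⅔)/3)*d + d = ((⅓)*(-⅓))*d + d = -d/9 + d = 8*d/9)
√(u(-17, -14) - 333) = √((8/9)*(-14) - 333) = √(-112/9 - 333) = √(-3109/9) = I*√3109/3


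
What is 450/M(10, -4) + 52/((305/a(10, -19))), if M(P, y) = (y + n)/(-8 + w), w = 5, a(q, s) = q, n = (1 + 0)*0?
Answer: 41383/122 ≈ 339.21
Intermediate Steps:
n = 0 (n = 1*0 = 0)
M(P, y) = -y/3 (M(P, y) = (y + 0)/(-8 + 5) = y/(-3) = y*(-1/3) = -y/3)
450/M(10, -4) + 52/((305/a(10, -19))) = 450/((-1/3*(-4))) + 52/((305/10)) = 450/(4/3) + 52/((305*(1/10))) = 450*(3/4) + 52/(61/2) = 675/2 + 52*(2/61) = 675/2 + 104/61 = 41383/122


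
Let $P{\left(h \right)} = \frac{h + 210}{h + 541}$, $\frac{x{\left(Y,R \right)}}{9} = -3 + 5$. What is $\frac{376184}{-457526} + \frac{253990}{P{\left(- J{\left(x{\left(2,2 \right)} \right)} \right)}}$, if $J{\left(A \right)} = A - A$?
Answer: $\frac{3143396177485}{4804023} \approx 6.5433 \cdot 10^{5}$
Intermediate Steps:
$x{\left(Y,R \right)} = 18$ ($x{\left(Y,R \right)} = 9 \left(-3 + 5\right) = 9 \cdot 2 = 18$)
$J{\left(A \right)} = 0$
$P{\left(h \right)} = \frac{210 + h}{541 + h}$
$\frac{376184}{-457526} + \frac{253990}{P{\left(- J{\left(x{\left(2,2 \right)} \right)} \right)}} = \frac{376184}{-457526} + \frac{253990}{\frac{1}{541 - 0} \left(210 - 0\right)} = 376184 \left(- \frac{1}{457526}\right) + \frac{253990}{\frac{1}{541 + 0} \left(210 + 0\right)} = - \frac{188092}{228763} + \frac{253990}{\frac{1}{541} \cdot 210} = - \frac{188092}{228763} + \frac{253990}{\frac{210}{541}} = - \frac{188092}{228763} + 253990 \cdot \frac{541}{210} = - \frac{188092}{228763} + \frac{13740859}{21} = \frac{3143396177485}{4804023}$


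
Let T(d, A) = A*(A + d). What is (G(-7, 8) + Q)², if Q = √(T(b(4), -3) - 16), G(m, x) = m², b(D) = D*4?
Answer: (49 + I*√55)² ≈ 2346.0 + 726.79*I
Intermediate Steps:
b(D) = 4*D
Q = I*√55 (Q = √(-3*(-3 + 4*4) - 16) = √(-3*(-3 + 16) - 16) = √(-3*13 - 16) = √(-39 - 16) = √(-55) = I*√55 ≈ 7.4162*I)
(G(-7, 8) + Q)² = ((-7)² + I*√55)² = (49 + I*√55)²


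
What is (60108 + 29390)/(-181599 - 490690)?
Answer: -89498/672289 ≈ -0.13312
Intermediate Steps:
(60108 + 29390)/(-181599 - 490690) = 89498/(-672289) = 89498*(-1/672289) = -89498/672289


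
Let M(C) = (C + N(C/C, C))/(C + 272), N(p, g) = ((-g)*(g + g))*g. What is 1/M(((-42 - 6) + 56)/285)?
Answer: 787151475/81097 ≈ 9706.3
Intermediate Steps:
N(p, g) = -2*g³ (N(p, g) = ((-g)*(2*g))*g = (-2*g²)*g = -2*g³)
M(C) = (C - 2*C³)/(272 + C) (M(C) = (C - 2*C³)/(C + 272) = (C - 2*C³)/(272 + C))
1/M(((-42 - 6) + 56)/285) = 1/((((-42 - 6) + 56)/285 - 2*((-42 - 6) + 56)³/23149125)/(272 + ((-42 - 6) + 56)/285)) = 1/(((-48 + 56)*(1/285) - 2*(-48 + 56)³/23149125)/(272 + (-48 + 56)*(1/285))) = 1/((8*(1/285) - 2*(8*(1/285))³)/(272 + 8*(1/285))) = 1/((8/285 - 2*(8/285)³)/(272 + 8/285)) = 1/((8/285 - 2*512/23149125)/(77528/285)) = 1/(285*(8/285 - 1024/23149125)/77528) = 1/((285/77528)*(648776/23149125)) = 1/(81097/787151475) = 787151475/81097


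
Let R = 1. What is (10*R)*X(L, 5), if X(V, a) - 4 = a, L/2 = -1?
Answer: 90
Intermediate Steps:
L = -2 (L = 2*(-1) = -2)
X(V, a) = 4 + a
(10*R)*X(L, 5) = (10*1)*(4 + 5) = 10*9 = 90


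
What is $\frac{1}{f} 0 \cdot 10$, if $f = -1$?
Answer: $0$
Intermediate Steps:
$\frac{1}{f} 0 \cdot 10 = \frac{1}{-1} \cdot 0 \cdot 10 = \left(-1\right) 0 \cdot 10 = 0 \cdot 10 = 0$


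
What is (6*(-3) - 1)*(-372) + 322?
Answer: 7390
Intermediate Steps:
(6*(-3) - 1)*(-372) + 322 = (-18 - 1)*(-372) + 322 = -19*(-372) + 322 = 7068 + 322 = 7390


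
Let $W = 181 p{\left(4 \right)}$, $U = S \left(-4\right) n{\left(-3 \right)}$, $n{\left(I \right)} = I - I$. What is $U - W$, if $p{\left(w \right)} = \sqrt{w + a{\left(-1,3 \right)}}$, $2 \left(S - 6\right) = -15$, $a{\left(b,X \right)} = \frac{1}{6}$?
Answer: $- \frac{905 \sqrt{6}}{6} \approx -369.46$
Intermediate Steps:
$a{\left(b,X \right)} = \frac{1}{6}$
$S = - \frac{3}{2}$ ($S = 6 + \frac{1}{2} \left(-15\right) = 6 - \frac{15}{2} = - \frac{3}{2} \approx -1.5$)
$p{\left(w \right)} = \sqrt{\frac{1}{6} + w}$ ($p{\left(w \right)} = \sqrt{w + \frac{1}{6}} = \sqrt{\frac{1}{6} + w}$)
$n{\left(I \right)} = 0$
$U = 0$ ($U = \left(- \frac{3}{2}\right) \left(-4\right) 0 = 6 \cdot 0 = 0$)
$W = \frac{905 \sqrt{6}}{6}$ ($W = 181 \frac{\sqrt{6 + 36 \cdot 4}}{6} = 181 \frac{\sqrt{6 + 144}}{6} = 181 \frac{\sqrt{150}}{6} = 181 \frac{5 \sqrt{6}}{6} = \frac{905 \sqrt{6}}{6} \approx 369.46$)
$U - W = 0 - \frac{905 \sqrt{6}}{6} = - \frac{905 \sqrt{6}}{6}$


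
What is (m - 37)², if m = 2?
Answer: 1225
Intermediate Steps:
(m - 37)² = (2 - 37)² = (-35)² = 1225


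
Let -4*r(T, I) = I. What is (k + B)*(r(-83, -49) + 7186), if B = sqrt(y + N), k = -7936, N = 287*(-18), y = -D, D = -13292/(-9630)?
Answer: -57125312 + 28793*I*sqrt(3327825190)/3210 ≈ -5.7125e+7 + 5.1744e+5*I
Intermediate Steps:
D = 6646/4815 (D = -13292*(-1/9630) = 6646/4815 ≈ 1.3803)
y = -6646/4815 (y = -1*6646/4815 = -6646/4815 ≈ -1.3803)
N = -5166
r(T, I) = -I/4
B = 2*I*sqrt(3327825190)/1605 (B = sqrt(-6646/4815 - 5166) = sqrt(-24880936/4815) = 2*I*sqrt(3327825190)/1605 ≈ 71.885*I)
(k + B)*(r(-83, -49) + 7186) = (-7936 + 2*I*sqrt(3327825190)/1605)*(-1/4*(-49) + 7186) = (-7936 + 2*I*sqrt(3327825190)/1605)*(49/4 + 7186) = (-7936 + 2*I*sqrt(3327825190)/1605)*(28793/4) = -57125312 + 28793*I*sqrt(3327825190)/3210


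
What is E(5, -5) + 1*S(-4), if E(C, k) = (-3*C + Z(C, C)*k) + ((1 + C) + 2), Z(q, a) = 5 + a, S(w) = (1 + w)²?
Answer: -48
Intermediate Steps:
E(C, k) = 3 - 2*C + k*(5 + C) (E(C, k) = (-3*C + (5 + C)*k) + ((1 + C) + 2) = (-3*C + k*(5 + C)) + (3 + C) = 3 - 2*C + k*(5 + C))
E(5, -5) + 1*S(-4) = (3 - 2*5 - 5*(5 + 5)) + 1*(1 - 4)² = (3 - 10 - 5*10) + 1*(-3)² = (3 - 10 - 50) + 1*9 = -57 + 9 = -48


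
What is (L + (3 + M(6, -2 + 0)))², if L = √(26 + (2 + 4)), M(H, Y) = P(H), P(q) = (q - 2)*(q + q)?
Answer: 2633 + 408*√2 ≈ 3210.0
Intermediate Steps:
P(q) = 2*q*(-2 + q) (P(q) = (-2 + q)*(2*q) = 2*q*(-2 + q))
M(H, Y) = 2*H*(-2 + H)
L = 4*√2 (L = √(26 + 6) = √32 = 4*√2 ≈ 5.6569)
(L + (3 + M(6, -2 + 0)))² = (4*√2 + (3 + 2*6*(-2 + 6)))² = (4*√2 + (3 + 2*6*4))² = (4*√2 + (3 + 48))² = (4*√2 + 51)² = (51 + 4*√2)²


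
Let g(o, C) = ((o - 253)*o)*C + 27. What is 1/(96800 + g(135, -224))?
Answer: 1/3665147 ≈ 2.7284e-7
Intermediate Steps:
g(o, C) = 27 + C*o*(-253 + o) (g(o, C) = ((-253 + o)*o)*C + 27 = (o*(-253 + o))*C + 27 = C*o*(-253 + o) + 27 = 27 + C*o*(-253 + o))
1/(96800 + g(135, -224)) = 1/(96800 + (27 - 224*135**2 - 253*(-224)*135)) = 1/(96800 + (27 - 224*18225 + 7650720)) = 1/(96800 + (27 - 4082400 + 7650720)) = 1/(96800 + 3568347) = 1/3665147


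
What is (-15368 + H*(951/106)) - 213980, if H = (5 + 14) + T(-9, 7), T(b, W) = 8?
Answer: -24285211/106 ≈ -2.2911e+5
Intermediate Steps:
H = 27 (H = (5 + 14) + 8 = 19 + 8 = 27)
(-15368 + H*(951/106)) - 213980 = (-15368 + 27*(951/106)) - 213980 = (-15368 + 25677/106) - 213980 = -1603331/106 - 213980 = -24285211/106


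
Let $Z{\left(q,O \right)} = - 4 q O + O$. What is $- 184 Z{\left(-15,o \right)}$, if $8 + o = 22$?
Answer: $-157136$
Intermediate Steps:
$o = 14$ ($o = -8 + 22 = 14$)
$Z{\left(q,O \right)} = O - 4 O q$ ($Z{\left(q,O \right)} = - 4 O q + O = O - 4 O q$)
$- 184 Z{\left(-15,o \right)} = - 184 \cdot 14 \left(1 - -60\right) = - 184 \cdot 14 \left(1 + 60\right) = - 184 \cdot 14 \cdot 61 = \left(-184\right) 854 = -157136$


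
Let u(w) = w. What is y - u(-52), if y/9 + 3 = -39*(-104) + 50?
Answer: 36979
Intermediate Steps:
y = 36927 (y = -27 + 9*(-39*(-104) + 50) = -27 + 9*(4056 + 50) = -27 + 9*4106 = -27 + 36954 = 36927)
y - u(-52) = 36927 - 1*(-52) = 36927 + 52 = 36979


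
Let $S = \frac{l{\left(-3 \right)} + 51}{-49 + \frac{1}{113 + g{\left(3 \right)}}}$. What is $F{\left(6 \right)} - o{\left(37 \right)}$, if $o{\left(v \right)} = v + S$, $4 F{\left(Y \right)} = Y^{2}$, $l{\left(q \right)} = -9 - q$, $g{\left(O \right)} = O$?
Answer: $- \frac{153904}{5683} \approx -27.081$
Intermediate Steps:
$S = - \frac{5220}{5683}$ ($S = \frac{\left(-9 - -3\right) + 51}{-49 + \frac{1}{113 + 3}} = \frac{\left(-9 + 3\right) + 51}{-49 + \frac{1}{116}} = \frac{-6 + 51}{-49 + \frac{1}{116}} = \frac{45}{- \frac{5683}{116}} = 45 \left(- \frac{116}{5683}\right) = - \frac{5220}{5683} \approx -0.91853$)
$F{\left(Y \right)} = \frac{Y^{2}}{4}$
$o{\left(v \right)} = - \frac{5220}{5683} + v$ ($o{\left(v \right)} = v - \frac{5220}{5683} = - \frac{5220}{5683} + v$)
$F{\left(6 \right)} - o{\left(37 \right)} = \frac{6^{2}}{4} - \left(- \frac{5220}{5683} + 37\right) = \frac{1}{4} \cdot 36 - \frac{205051}{5683} = 9 - \frac{205051}{5683} = - \frac{153904}{5683}$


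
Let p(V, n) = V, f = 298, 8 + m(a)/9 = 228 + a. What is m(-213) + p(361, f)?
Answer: 424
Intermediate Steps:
m(a) = 1980 + 9*a (m(a) = -72 + 9*(228 + a) = -72 + (2052 + 9*a) = 1980 + 9*a)
m(-213) + p(361, f) = (1980 + 9*(-213)) + 361 = (1980 - 1917) + 361 = 63 + 361 = 424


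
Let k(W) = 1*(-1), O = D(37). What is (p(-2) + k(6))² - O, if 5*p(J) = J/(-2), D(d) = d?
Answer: -909/25 ≈ -36.360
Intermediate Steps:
O = 37
p(J) = -J/10 (p(J) = (J/(-2))/5 = (J*(-½))/5 = (-J/2)/5 = -J/10)
k(W) = -1
(p(-2) + k(6))² - O = (-⅒*(-2) - 1)² - 1*37 = (⅕ - 1)² - 37 = (-⅘)² - 37 = 16/25 - 37 = -909/25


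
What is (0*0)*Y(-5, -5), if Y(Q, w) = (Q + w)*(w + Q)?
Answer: 0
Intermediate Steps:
Y(Q, w) = (Q + w)² (Y(Q, w) = (Q + w)*(Q + w) = (Q + w)²)
(0*0)*Y(-5, -5) = (0*0)*(-5 - 5)² = 0*(-10)² = 0*100 = 0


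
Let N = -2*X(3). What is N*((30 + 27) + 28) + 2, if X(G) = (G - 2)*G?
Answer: -508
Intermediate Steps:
X(G) = G*(-2 + G) (X(G) = (-2 + G)*G = G*(-2 + G))
N = -6 (N = -6*(-2 + 3) = -6 ≈ -6.0000)
N*((30 + 27) + 28) + 2 = -6*((30 + 27) + 28) + 2 = -6*(57 + 28) + 2 = -6*85 + 2 = -510 + 2 = -508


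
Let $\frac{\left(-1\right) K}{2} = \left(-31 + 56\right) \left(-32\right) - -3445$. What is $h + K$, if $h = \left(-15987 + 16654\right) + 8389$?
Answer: $3766$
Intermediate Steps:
$h = 9056$ ($h = 667 + 8389 = 9056$)
$K = -5290$ ($K = - 2 \left(\left(-31 + 56\right) \left(-32\right) - -3445\right) = - 2 \left(25 \left(-32\right) + 3445\right) = - 2 \left(-800 + 3445\right) = \left(-2\right) 2645 = -5290$)
$h + K = 9056 - 5290 = 3766$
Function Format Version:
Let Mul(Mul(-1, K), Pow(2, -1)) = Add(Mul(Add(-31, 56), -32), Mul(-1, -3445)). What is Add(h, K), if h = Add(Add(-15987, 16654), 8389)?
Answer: 3766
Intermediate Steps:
h = 9056 (h = Add(667, 8389) = 9056)
K = -5290 (K = Mul(-2, Add(Mul(Add(-31, 56), -32), Mul(-1, -3445))) = Mul(-2, Add(Mul(25, -32), 3445)) = Mul(-2, Add(-800, 3445)) = Mul(-2, 2645) = -5290)
Add(h, K) = Add(9056, -5290) = 3766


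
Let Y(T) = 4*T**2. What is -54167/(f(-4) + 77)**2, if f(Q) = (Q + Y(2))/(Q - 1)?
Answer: -1354175/139129 ≈ -9.7332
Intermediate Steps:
f(Q) = (16 + Q)/(-1 + Q) (f(Q) = (Q + 4*2**2)/(Q - 1) = (Q + 4*4)/(-1 + Q) = (Q + 16)/(-1 + Q) = (16 + Q)/(-1 + Q))
-54167/(f(-4) + 77)**2 = -54167/((16 - 4)/(-1 - 4) + 77)**2 = -54167/(12/(-5) + 77)**2 = -54167/(-1/5*12 + 77)**2 = -54167/(-12/5 + 77)**2 = -54167/((373/5)**2) = -54167/139129/25 = -54167*25/139129 = -1354175/139129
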